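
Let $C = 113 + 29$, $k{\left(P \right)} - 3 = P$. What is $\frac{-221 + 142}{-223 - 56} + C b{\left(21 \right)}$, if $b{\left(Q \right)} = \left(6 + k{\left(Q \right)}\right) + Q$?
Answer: $\frac{2020597}{279} \approx 7242.3$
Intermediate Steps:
$k{\left(P \right)} = 3 + P$
$C = 142$
$b{\left(Q \right)} = 9 + 2 Q$ ($b{\left(Q \right)} = \left(6 + \left(3 + Q\right)\right) + Q = \left(9 + Q\right) + Q = 9 + 2 Q$)
$\frac{-221 + 142}{-223 - 56} + C b{\left(21 \right)} = \frac{-221 + 142}{-223 - 56} + 142 \left(9 + 2 \cdot 21\right) = - \frac{79}{-279} + 142 \left(9 + 42\right) = \left(-79\right) \left(- \frac{1}{279}\right) + 142 \cdot 51 = \frac{79}{279} + 7242 = \frac{2020597}{279}$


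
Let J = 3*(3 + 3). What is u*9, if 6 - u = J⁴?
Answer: -944730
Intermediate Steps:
J = 18 (J = 3*6 = 18)
u = -104970 (u = 6 - 1*18⁴ = 6 - 1*104976 = 6 - 104976 = -104970)
u*9 = -104970*9 = -944730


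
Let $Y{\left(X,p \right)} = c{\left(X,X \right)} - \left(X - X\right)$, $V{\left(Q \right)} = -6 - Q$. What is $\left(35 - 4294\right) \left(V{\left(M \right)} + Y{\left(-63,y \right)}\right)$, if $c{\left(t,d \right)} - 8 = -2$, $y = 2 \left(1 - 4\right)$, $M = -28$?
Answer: $-119252$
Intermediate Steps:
$y = -6$ ($y = 2 \left(-3\right) = -6$)
$c{\left(t,d \right)} = 6$ ($c{\left(t,d \right)} = 8 - 2 = 6$)
$Y{\left(X,p \right)} = 6$ ($Y{\left(X,p \right)} = 6 - \left(X - X\right) = 6 - 0 = 6 + 0 = 6$)
$\left(35 - 4294\right) \left(V{\left(M \right)} + Y{\left(-63,y \right)}\right) = \left(35 - 4294\right) \left(\left(-6 - -28\right) + 6\right) = - 4259 \left(\left(-6 + 28\right) + 6\right) = - 4259 \left(22 + 6\right) = \left(-4259\right) 28 = -119252$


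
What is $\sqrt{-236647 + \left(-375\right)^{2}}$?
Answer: $i \sqrt{96022} \approx 309.87 i$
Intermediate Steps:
$\sqrt{-236647 + \left(-375\right)^{2}} = \sqrt{-236647 + 140625} = \sqrt{-96022} = i \sqrt{96022}$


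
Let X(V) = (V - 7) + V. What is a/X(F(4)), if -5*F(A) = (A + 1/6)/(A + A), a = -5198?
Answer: 124752/173 ≈ 721.11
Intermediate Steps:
F(A) = -(⅙ + A)/(10*A) (F(A) = -(A + 1/6)/(5*(A + A)) = -(A + 1*(⅙))/(5*(2*A)) = -(A + ⅙)*1/(2*A)/5 = -(⅙ + A)*1/(2*A)/5 = -(⅙ + A)/(10*A))
X(V) = -7 + 2*V (X(V) = (-7 + V) + V = -7 + 2*V)
a/X(F(4)) = -5198/(-7 + 2*((1/60)*(-1 - 6*4)/4)) = -5198/(-7 + 2*((1/60)*(¼)*(-1 - 24))) = -5198/(-7 + 2*((1/60)*(¼)*(-25))) = -5198/(-7 + 2*(-5/48)) = -5198/(-7 - 5/24) = -5198/(-173/24) = -5198*(-24/173) = 124752/173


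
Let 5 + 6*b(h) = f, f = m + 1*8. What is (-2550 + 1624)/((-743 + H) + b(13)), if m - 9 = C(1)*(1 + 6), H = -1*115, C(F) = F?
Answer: 5556/5129 ≈ 1.0833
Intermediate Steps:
H = -115
m = 16 (m = 9 + 1*(1 + 6) = 9 + 1*7 = 9 + 7 = 16)
f = 24 (f = 16 + 1*8 = 16 + 8 = 24)
b(h) = 19/6 (b(h) = -⅚ + (⅙)*24 = -⅚ + 4 = 19/6)
(-2550 + 1624)/((-743 + H) + b(13)) = (-2550 + 1624)/((-743 - 115) + 19/6) = -926/(-858 + 19/6) = -926/(-5129/6) = -926*(-6/5129) = 5556/5129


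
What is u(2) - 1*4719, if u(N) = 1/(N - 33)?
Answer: -146290/31 ≈ -4719.0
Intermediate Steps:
u(N) = 1/(-33 + N)
u(2) - 1*4719 = 1/(-33 + 2) - 1*4719 = 1/(-31) - 4719 = -1/31 - 4719 = -146290/31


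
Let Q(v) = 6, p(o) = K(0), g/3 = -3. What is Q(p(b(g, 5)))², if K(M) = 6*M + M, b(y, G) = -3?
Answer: 36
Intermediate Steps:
g = -9 (g = 3*(-3) = -9)
K(M) = 7*M
p(o) = 0 (p(o) = 7*0 = 0)
Q(p(b(g, 5)))² = 6² = 36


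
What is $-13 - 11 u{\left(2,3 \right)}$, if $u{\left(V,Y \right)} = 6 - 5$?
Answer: $-24$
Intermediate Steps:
$u{\left(V,Y \right)} = 1$ ($u{\left(V,Y \right)} = 6 - 5 = 1$)
$-13 - 11 u{\left(2,3 \right)} = -13 - 11 = -24$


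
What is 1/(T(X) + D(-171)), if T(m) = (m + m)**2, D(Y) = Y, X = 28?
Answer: 1/2965 ≈ 0.00033727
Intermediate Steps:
T(m) = 4*m**2 (T(m) = (2*m)**2 = 4*m**2)
1/(T(X) + D(-171)) = 1/(4*28**2 - 171) = 1/(4*784 - 171) = 1/(3136 - 171) = 1/2965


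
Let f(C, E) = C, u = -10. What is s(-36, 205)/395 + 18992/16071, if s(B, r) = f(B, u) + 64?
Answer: 7951828/6348045 ≈ 1.2526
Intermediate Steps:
s(B, r) = 64 + B (s(B, r) = B + 64 = 64 + B)
s(-36, 205)/395 + 18992/16071 = (64 - 36)/395 + 18992/16071 = 28*(1/395) + 18992*(1/16071) = 28/395 + 18992/16071 = 7951828/6348045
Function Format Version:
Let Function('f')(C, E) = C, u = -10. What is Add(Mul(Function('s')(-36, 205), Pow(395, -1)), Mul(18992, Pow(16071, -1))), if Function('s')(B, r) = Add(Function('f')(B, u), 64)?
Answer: Rational(7951828, 6348045) ≈ 1.2526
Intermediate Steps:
Function('s')(B, r) = Add(64, B) (Function('s')(B, r) = Add(B, 64) = Add(64, B))
Add(Mul(Function('s')(-36, 205), Pow(395, -1)), Mul(18992, Pow(16071, -1))) = Add(Mul(Add(64, -36), Pow(395, -1)), Mul(18992, Pow(16071, -1))) = Add(Mul(28, Rational(1, 395)), Mul(18992, Rational(1, 16071))) = Add(Rational(28, 395), Rational(18992, 16071)) = Rational(7951828, 6348045)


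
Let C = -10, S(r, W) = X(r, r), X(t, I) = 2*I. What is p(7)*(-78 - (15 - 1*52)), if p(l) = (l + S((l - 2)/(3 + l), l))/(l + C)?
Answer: 328/3 ≈ 109.33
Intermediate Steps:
S(r, W) = 2*r
p(l) = (l + 2*(-2 + l)/(3 + l))/(-10 + l) (p(l) = (l + 2*((l - 2)/(3 + l)))/(l - 10) = (l + 2*((-2 + l)/(3 + l)))/(-10 + l) = (l + 2*(-2 + l)/(3 + l))/(-10 + l))
p(7)*(-78 - (15 - 1*52)) = ((-4 + 2*7 + 7*(3 + 7))/((-10 + 7)*(3 + 7)))*(-78 - (15 - 1*52)) = ((-4 + 14 + 7*10)/(-3*10))*(-78 - (15 - 52)) = (-⅓*⅒*(-4 + 14 + 70))*(-78 - 1*(-37)) = (-⅓*⅒*80)*(-78 + 37) = -8/3*(-41) = 328/3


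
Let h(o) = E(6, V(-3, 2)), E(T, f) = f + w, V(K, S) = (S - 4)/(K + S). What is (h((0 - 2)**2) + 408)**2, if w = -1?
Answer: 167281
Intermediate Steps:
V(K, S) = (-4 + S)/(K + S)
E(T, f) = -1 + f (E(T, f) = f - 1 = -1 + f)
h(o) = 1 (h(o) = -1 + (-4 + 2)/(-3 + 2) = -1 - 2/(-1) = -1 - 1*(-2) = -1 + 2 = 1)
(h((0 - 2)**2) + 408)**2 = (1 + 408)**2 = 409**2 = 167281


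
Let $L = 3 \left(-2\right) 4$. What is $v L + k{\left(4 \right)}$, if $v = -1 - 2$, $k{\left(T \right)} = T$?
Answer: $76$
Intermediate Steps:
$L = -24$ ($L = \left(-6\right) 4 = -24$)
$v = -3$
$v L + k{\left(4 \right)} = \left(-3\right) \left(-24\right) + 4 = 72 + 4 = 76$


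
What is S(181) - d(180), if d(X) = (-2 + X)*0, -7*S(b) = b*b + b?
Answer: -4706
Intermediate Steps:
S(b) = -b/7 - b²/7 (S(b) = -(b*b + b)/7 = -(b² + b)/7 = -(b + b²)/7 = -b/7 - b²/7)
d(X) = 0
S(181) - d(180) = -⅐*181*(1 + 181) - 1*0 = -⅐*181*182 + 0 = -4706 + 0 = -4706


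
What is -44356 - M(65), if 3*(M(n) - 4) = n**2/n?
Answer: -133145/3 ≈ -44382.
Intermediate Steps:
M(n) = 4 + n/3 (M(n) = 4 + (n**2/n)/3 = 4 + n/3)
-44356 - M(65) = -44356 - (4 + (1/3)*65) = -44356 - (4 + 65/3) = -44356 - 1*77/3 = -44356 - 77/3 = -133145/3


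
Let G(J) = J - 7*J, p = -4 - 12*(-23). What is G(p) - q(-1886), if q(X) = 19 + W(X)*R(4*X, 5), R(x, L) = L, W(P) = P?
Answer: 7779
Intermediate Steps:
p = 272 (p = -4 + 276 = 272)
G(J) = -6*J
q(X) = 19 + 5*X (q(X) = 19 + X*5 = 19 + 5*X)
G(p) - q(-1886) = -6*272 - (19 + 5*(-1886)) = -1632 - (19 - 9430) = -1632 - 1*(-9411) = -1632 + 9411 = 7779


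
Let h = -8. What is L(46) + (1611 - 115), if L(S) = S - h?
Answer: 1550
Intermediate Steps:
L(S) = 8 + S (L(S) = S - 1*(-8) = S + 8 = 8 + S)
L(46) + (1611 - 115) = (8 + 46) + (1611 - 115) = 54 + 1496 = 1550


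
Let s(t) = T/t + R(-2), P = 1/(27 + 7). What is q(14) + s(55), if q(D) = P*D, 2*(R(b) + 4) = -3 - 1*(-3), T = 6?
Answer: -3253/935 ≈ -3.4791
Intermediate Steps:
R(b) = -4 (R(b) = -4 + (-3 - 1*(-3))/2 = -4 + (-3 + 3)/2 = -4 + (½)*0 = -4 + 0 = -4)
P = 1/34 ≈ 0.029412
s(t) = -4 + 6/t (s(t) = 6/t - 4 = -4 + 6/t)
q(D) = D/34
q(14) + s(55) = (1/34)*14 + (-4 + 6/55) = 7/17 + (-4 + 6*(1/55)) = 7/17 + (-4 + 6/55) = 7/17 - 214/55 = -3253/935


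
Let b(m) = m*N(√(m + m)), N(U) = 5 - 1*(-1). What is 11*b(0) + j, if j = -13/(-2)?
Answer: 13/2 ≈ 6.5000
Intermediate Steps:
j = 13/2 (j = -13*(-½) = 13/2 ≈ 6.5000)
N(U) = 6 (N(U) = 5 + 1 = 6)
b(m) = 6*m (b(m) = m*6 = 6*m)
11*b(0) + j = 11*(6*0) + 13/2 = 11*0 + 13/2 = 0 + 13/2 = 13/2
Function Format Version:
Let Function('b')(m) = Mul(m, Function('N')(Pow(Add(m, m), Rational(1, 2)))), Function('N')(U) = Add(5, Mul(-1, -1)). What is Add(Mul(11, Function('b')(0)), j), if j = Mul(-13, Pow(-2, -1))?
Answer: Rational(13, 2) ≈ 6.5000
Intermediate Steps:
j = Rational(13, 2) (j = Mul(-13, Rational(-1, 2)) = Rational(13, 2) ≈ 6.5000)
Function('N')(U) = 6 (Function('N')(U) = Add(5, 1) = 6)
Function('b')(m) = Mul(6, m) (Function('b')(m) = Mul(m, 6) = Mul(6, m))
Add(Mul(11, Function('b')(0)), j) = Add(Mul(11, Mul(6, 0)), Rational(13, 2)) = Add(Mul(11, 0), Rational(13, 2)) = Add(0, Rational(13, 2)) = Rational(13, 2)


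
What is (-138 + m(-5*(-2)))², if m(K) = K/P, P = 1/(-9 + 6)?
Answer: 28224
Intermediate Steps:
P = -⅓ (P = 1/(-3) = -⅓ ≈ -0.33333)
m(K) = -3*K (m(K) = K/(-⅓) = K*(-3) = -3*K)
(-138 + m(-5*(-2)))² = (-138 - (-15)*(-2))² = (-138 - 3*10)² = (-138 - 30)² = (-168)² = 28224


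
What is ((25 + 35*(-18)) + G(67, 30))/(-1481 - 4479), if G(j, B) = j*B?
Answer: -281/1192 ≈ -0.23574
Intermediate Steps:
G(j, B) = B*j
((25 + 35*(-18)) + G(67, 30))/(-1481 - 4479) = ((25 + 35*(-18)) + 30*67)/(-1481 - 4479) = ((25 - 630) + 2010)/(-5960) = (-605 + 2010)*(-1/5960) = 1405*(-1/5960) = -281/1192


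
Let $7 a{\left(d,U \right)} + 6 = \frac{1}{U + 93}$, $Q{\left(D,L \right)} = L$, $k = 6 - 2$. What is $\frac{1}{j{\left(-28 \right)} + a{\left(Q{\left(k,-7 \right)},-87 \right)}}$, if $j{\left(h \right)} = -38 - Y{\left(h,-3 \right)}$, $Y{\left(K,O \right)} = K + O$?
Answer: $- \frac{6}{47} \approx -0.12766$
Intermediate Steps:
$k = 4$
$a{\left(d,U \right)} = - \frac{6}{7} + \frac{1}{7 \left(93 + U\right)}$ ($a{\left(d,U \right)} = - \frac{6}{7} + \frac{1}{7 \left(U + 93\right)} = - \frac{6}{7} + \frac{1}{7 \left(93 + U\right)}$)
$j{\left(h \right)} = -35 - h$ ($j{\left(h \right)} = -38 - \left(h - 3\right) = -38 - \left(-3 + h\right) = -35 - h$)
$\frac{1}{j{\left(-28 \right)} + a{\left(Q{\left(k,-7 \right)},-87 \right)}} = \frac{1}{\left(-35 - -28\right) + \frac{-557 - -522}{7 \left(93 - 87\right)}} = \frac{1}{\left(-35 + 28\right) + \frac{-557 + 522}{7 \cdot 6}} = \frac{1}{-7 + \frac{1}{7} \cdot \frac{1}{6} \left(-35\right)} = \frac{1}{-7 - \frac{5}{6}} = \frac{1}{- \frac{47}{6}} = - \frac{6}{47}$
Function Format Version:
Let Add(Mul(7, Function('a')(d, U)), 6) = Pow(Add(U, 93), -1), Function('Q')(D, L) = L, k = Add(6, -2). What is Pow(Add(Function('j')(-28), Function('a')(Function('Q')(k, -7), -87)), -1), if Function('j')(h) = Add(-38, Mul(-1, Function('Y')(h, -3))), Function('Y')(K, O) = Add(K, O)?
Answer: Rational(-6, 47) ≈ -0.12766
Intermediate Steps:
k = 4
Function('a')(d, U) = Add(Rational(-6, 7), Mul(Rational(1, 7), Pow(Add(93, U), -1))) (Function('a')(d, U) = Add(Rational(-6, 7), Mul(Rational(1, 7), Pow(Add(U, 93), -1))) = Add(Rational(-6, 7), Mul(Rational(1, 7), Pow(Add(93, U), -1))))
Function('j')(h) = Add(-35, Mul(-1, h)) (Function('j')(h) = Add(-38, Mul(-1, Add(h, -3))) = Add(-38, Mul(-1, Add(-3, h))) = Add(-38, Add(3, Mul(-1, h))) = Add(-35, Mul(-1, h)))
Pow(Add(Function('j')(-28), Function('a')(Function('Q')(k, -7), -87)), -1) = Pow(Add(Add(-35, Mul(-1, -28)), Mul(Rational(1, 7), Pow(Add(93, -87), -1), Add(-557, Mul(-6, -87)))), -1) = Pow(Add(Add(-35, 28), Mul(Rational(1, 7), Pow(6, -1), Add(-557, 522))), -1) = Pow(Add(-7, Mul(Rational(1, 7), Rational(1, 6), -35)), -1) = Pow(Add(-7, Rational(-5, 6)), -1) = Pow(Rational(-47, 6), -1) = Rational(-6, 47)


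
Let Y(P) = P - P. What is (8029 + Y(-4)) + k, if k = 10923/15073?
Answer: 121032040/15073 ≈ 8029.7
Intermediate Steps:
Y(P) = 0
k = 10923/15073 (k = 10923*(1/15073) = 10923/15073 ≈ 0.72467)
(8029 + Y(-4)) + k = (8029 + 0) + 10923/15073 = 8029 + 10923/15073 = 121032040/15073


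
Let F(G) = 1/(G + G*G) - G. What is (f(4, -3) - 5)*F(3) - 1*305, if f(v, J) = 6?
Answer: -3695/12 ≈ -307.92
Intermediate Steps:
F(G) = 1/(G + G**2) - G
(f(4, -3) - 5)*F(3) - 1*305 = (6 - 5)*((1 - 1*3**2 - 1*3**3)/(3*(1 + 3))) - 1*305 = 1*((1/3)*(1 - 1*9 - 1*27)/4) - 305 = 1*((1/3)*(1/4)*(1 - 9 - 27)) - 305 = 1*((1/3)*(1/4)*(-35)) - 305 = 1*(-35/12) - 305 = -35/12 - 305 = -3695/12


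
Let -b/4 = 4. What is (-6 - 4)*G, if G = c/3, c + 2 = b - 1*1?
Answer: 190/3 ≈ 63.333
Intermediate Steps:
b = -16 (b = -4*4 = -16)
c = -19 (c = -2 + (-16 - 1*1) = -2 + (-16 - 1) = -2 - 17 = -19)
G = -19/3 ≈ -6.3333
(-6 - 4)*G = (-6 - 4)*(-19/3) = -10*(-19/3) = 190/3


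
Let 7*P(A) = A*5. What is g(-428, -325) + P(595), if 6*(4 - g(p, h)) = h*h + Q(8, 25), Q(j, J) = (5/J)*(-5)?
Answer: -17175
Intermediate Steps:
P(A) = 5*A/7 (P(A) = (A*5)/7 = (5*A)/7 = 5*A/7)
Q(j, J) = -25/J
g(p, h) = 25/6 - h**2/6 (g(p, h) = 4 - (h*h - 25/25)/6 = 4 - (h**2 - 25*1/25)/6 = 4 - (h**2 - 1)/6 = 4 - (-1 + h**2)/6 = 4 + (1/6 - h**2/6) = 25/6 - h**2/6)
g(-428, -325) + P(595) = (25/6 - 1/6*(-325)**2) + (5/7)*595 = (25/6 - 1/6*105625) + 425 = (25/6 - 105625/6) + 425 = -17600 + 425 = -17175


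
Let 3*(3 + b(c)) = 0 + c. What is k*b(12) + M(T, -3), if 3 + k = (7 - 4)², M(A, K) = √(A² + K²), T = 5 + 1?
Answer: 6 + 3*√5 ≈ 12.708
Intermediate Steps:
T = 6
b(c) = -3 + c/3 (b(c) = -3 + (0 + c)/3 = -3 + c/3)
k = 6 (k = -3 + (7 - 4)² = -3 + 3² = -3 + 9 = 6)
k*b(12) + M(T, -3) = 6*(-3 + (⅓)*12) + √(6² + (-3)²) = 6*(-3 + 4) + √(36 + 9) = 6*1 + √45 = 6 + 3*√5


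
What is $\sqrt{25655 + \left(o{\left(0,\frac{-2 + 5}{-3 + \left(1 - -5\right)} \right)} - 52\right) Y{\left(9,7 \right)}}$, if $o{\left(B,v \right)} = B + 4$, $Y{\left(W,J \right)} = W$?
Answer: $\sqrt{25223} \approx 158.82$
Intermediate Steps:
$o{\left(B,v \right)} = 4 + B$
$\sqrt{25655 + \left(o{\left(0,\frac{-2 + 5}{-3 + \left(1 - -5\right)} \right)} - 52\right) Y{\left(9,7 \right)}} = \sqrt{25655 + \left(\left(4 + 0\right) - 52\right) 9} = \sqrt{25655 + \left(4 - 52\right) 9} = \sqrt{25655 - 432} = \sqrt{25223}$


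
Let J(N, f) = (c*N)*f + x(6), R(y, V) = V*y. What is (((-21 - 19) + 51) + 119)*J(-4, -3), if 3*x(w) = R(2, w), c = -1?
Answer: -1040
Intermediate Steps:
x(w) = 2*w/3 (x(w) = (w*2)/3 = (2*w)/3 = 2*w/3)
J(N, f) = 4 - N*f (J(N, f) = (-N)*f + (2/3)*6 = -N*f + 4 = 4 - N*f)
(((-21 - 19) + 51) + 119)*J(-4, -3) = (((-21 - 19) + 51) + 119)*(4 - 1*(-4)*(-3)) = ((-40 + 51) + 119)*(4 - 12) = (11 + 119)*(-8) = 130*(-8) = -1040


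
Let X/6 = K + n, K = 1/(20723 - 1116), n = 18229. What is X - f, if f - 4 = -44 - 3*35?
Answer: 2147339039/19607 ≈ 1.0952e+5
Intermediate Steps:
K = 1/19607 ≈ 5.1002e-5
X = 2144496024/19607 (X = 6*(1/19607 + 18229) = 6*(357416004/19607) = 2144496024/19607 ≈ 1.0937e+5)
f = -145 (f = 4 + (-44 - 3*35) = 4 + (-44 - 105) = 4 - 149 = -145)
X - f = 2144496024/19607 - 1*(-145) = 2144496024/19607 + 145 = 2147339039/19607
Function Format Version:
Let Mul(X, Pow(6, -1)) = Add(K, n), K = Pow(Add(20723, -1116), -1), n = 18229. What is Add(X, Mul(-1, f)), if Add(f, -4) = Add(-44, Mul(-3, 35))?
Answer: Rational(2147339039, 19607) ≈ 1.0952e+5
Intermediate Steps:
K = Rational(1, 19607) (K = Pow(19607, -1) = Rational(1, 19607) ≈ 5.1002e-5)
X = Rational(2144496024, 19607) (X = Mul(6, Add(Rational(1, 19607), 18229)) = Mul(6, Rational(357416004, 19607)) = Rational(2144496024, 19607) ≈ 1.0937e+5)
f = -145 (f = Add(4, Add(-44, Mul(-3, 35))) = Add(4, Add(-44, -105)) = Add(4, -149) = -145)
Add(X, Mul(-1, f)) = Add(Rational(2144496024, 19607), Mul(-1, -145)) = Add(Rational(2144496024, 19607), 145) = Rational(2147339039, 19607)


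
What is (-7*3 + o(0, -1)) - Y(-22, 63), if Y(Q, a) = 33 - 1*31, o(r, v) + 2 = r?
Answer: -25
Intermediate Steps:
o(r, v) = -2 + r
Y(Q, a) = 2 (Y(Q, a) = 33 - 31 = 2)
(-7*3 + o(0, -1)) - Y(-22, 63) = (-7*3 + (-2 + 0)) - 1*2 = (-21 - 2) - 2 = -23 - 2 = -25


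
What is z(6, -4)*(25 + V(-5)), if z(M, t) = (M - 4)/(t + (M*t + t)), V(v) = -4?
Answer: -21/16 ≈ -1.3125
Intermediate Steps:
z(M, t) = (-4 + M)/(2*t + M*t) (z(M, t) = (-4 + M)/(t + (t + M*t)) = (-4 + M)/(2*t + M*t))
z(6, -4)*(25 + V(-5)) = ((-4 + 6)/((-4)*(2 + 6)))*(25 - 4) = -¼*2/8*21 = -¼*⅛*2*21 = -1/16*21 = -21/16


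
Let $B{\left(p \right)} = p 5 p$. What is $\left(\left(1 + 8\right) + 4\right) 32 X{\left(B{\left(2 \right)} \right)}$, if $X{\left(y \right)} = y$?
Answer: $8320$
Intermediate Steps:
$B{\left(p \right)} = 5 p^{2}$ ($B{\left(p \right)} = 5 p p = 5 p^{2}$)
$\left(\left(1 + 8\right) + 4\right) 32 X{\left(B{\left(2 \right)} \right)} = \left(\left(1 + 8\right) + 4\right) 32 \cdot 5 \cdot 2^{2} = \left(9 + 4\right) 32 \cdot 5 \cdot 4 = 13 \cdot 32 \cdot 20 = 416 \cdot 20 = 8320$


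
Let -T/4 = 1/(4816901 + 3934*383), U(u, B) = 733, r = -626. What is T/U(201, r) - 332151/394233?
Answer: -513197172643147/609118324964849 ≈ -0.84252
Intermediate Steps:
T = -4/6323623 (T = -4/(4816901 + 3934*383) = -4/(4816901 + 1506722) = -4/6323623 ≈ -6.3255e-7)
T/U(201, r) - 332151/394233 = -4/6323623/733 - 332151/394233 = -4/6323623*1/733 - 332151*1/394233 = -4/4635215659 - 110717/131411 = -513197172643147/609118324964849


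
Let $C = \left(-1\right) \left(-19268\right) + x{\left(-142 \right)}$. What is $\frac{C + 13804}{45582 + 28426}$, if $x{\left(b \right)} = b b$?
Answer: $\frac{13309}{18502} \approx 0.71933$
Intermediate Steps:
$x{\left(b \right)} = b^{2}$
$C = 39432$ ($C = \left(-1\right) \left(-19268\right) + \left(-142\right)^{2} = 19268 + 20164 = 39432$)
$\frac{C + 13804}{45582 + 28426} = \frac{39432 + 13804}{45582 + 28426} = \frac{53236}{74008} = 53236 \cdot \frac{1}{74008} = \frac{13309}{18502}$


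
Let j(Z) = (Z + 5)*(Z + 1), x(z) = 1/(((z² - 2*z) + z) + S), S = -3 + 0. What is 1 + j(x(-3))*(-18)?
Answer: -911/9 ≈ -101.22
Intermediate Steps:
S = -3
x(z) = 1/(-3 + z² - z) (x(z) = 1/(((z² - 2*z) + z) - 3) = 1/((z² - z) - 3) = 1/(-3 + z² - z))
j(Z) = (1 + Z)*(5 + Z) (j(Z) = (5 + Z)*(1 + Z) = (1 + Z)*(5 + Z))
1 + j(x(-3))*(-18) = 1 + (5 + (1/(-3 + (-3)² - 1*(-3)))² + 6/(-3 + (-3)² - 1*(-3)))*(-18) = 1 + (5 + (1/(-3 + 9 + 3))² + 6/(-3 + 9 + 3))*(-18) = 1 + (5 + (1/9)² + 6/9)*(-18) = 1 + (5 + (⅑)² + 6*(⅑))*(-18) = 1 + (5 + 1/81 + ⅔)*(-18) = 1 + (460/81)*(-18) = 1 - 920/9 = -911/9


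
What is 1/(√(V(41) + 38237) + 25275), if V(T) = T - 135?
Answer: 25275/638787482 - √38143/638787482 ≈ 3.9261e-5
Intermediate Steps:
V(T) = -135 + T
1/(√(V(41) + 38237) + 25275) = 1/(√((-135 + 41) + 38237) + 25275) = 1/(√(-94 + 38237) + 25275) = 1/(√38143 + 25275) = 1/(25275 + √38143)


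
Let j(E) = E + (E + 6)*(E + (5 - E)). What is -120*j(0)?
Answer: -3600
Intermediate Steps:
j(E) = 30 + 6*E (j(E) = E + (6 + E)*5 = E + (30 + 5*E) = 30 + 6*E)
-120*j(0) = -120*(30 + 6*0) = -120*(30 + 0) = -120*30 = -3600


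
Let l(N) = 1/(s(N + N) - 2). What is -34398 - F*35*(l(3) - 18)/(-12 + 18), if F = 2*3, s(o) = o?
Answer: -135107/4 ≈ -33777.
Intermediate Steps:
l(N) = 1/(-2 + 2*N) (l(N) = 1/((N + N) - 2) = 1/(2*N - 2) = 1/(-2 + 2*N))
F = 6
-34398 - F*35*(l(3) - 18)/(-12 + 18) = -34398 - 6*35*(1/(2*(-1 + 3)) - 18)/(-12 + 18) = -34398 - 210*((1/2)/2 - 18)/6 = -34398 - 210*((1/2)*(1/2) - 18)*(1/6) = -34398 - 210*(1/4 - 18)*(1/6) = -34398 - 210*(-71/4*1/6) = -34398 - 210*(-71)/24 = -34398 - 1*(-2485/4) = -34398 + 2485/4 = -135107/4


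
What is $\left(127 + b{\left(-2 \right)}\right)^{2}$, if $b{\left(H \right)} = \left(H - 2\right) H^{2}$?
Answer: $12321$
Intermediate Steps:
$b{\left(H \right)} = H^{2} \left(-2 + H\right)$ ($b{\left(H \right)} = \left(-2 + H\right) H^{2} = H^{2} \left(-2 + H\right)$)
$\left(127 + b{\left(-2 \right)}\right)^{2} = \left(127 + \left(-2\right)^{2} \left(-2 - 2\right)\right)^{2} = \left(127 + 4 \left(-4\right)\right)^{2} = \left(127 - 16\right)^{2} = 111^{2} = 12321$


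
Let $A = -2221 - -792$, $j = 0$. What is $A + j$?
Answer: $-1429$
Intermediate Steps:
$A = -1429$ ($A = -2221 + 792 = -1429$)
$A + j = -1429 + 0 = -1429$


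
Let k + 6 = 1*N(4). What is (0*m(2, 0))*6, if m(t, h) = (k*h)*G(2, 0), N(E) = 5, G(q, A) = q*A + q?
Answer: 0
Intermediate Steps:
G(q, A) = q + A*q (G(q, A) = A*q + q = q + A*q)
k = -1 (k = -6 + 1*5 = -6 + 5 = -1)
m(t, h) = -2*h (m(t, h) = (-h)*(2*(1 + 0)) = (-h)*(2*1) = -h*2 = -2*h)
(0*m(2, 0))*6 = (0*(-2*0))*6 = (0*0)*6 = 0*6 = 0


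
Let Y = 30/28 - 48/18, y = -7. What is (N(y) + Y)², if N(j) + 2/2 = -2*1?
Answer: 37249/1764 ≈ 21.116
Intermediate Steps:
N(j) = -3 (N(j) = -1 - 2*1 = -1 - 2 = -3)
Y = -67/42 (Y = 30*(1/28) - 48*1/18 = 15/14 - 8/3 = -67/42 ≈ -1.5952)
(N(y) + Y)² = (-3 - 67/42)² = (-193/42)² = 37249/1764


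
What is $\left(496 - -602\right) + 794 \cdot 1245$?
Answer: $989628$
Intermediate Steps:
$\left(496 - -602\right) + 794 \cdot 1245 = \left(496 + 602\right) + 988530 = 1098 + 988530 = 989628$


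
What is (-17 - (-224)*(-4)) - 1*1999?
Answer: -2912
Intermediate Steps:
(-17 - (-224)*(-4)) - 1*1999 = (-17 - 32*28) - 1999 = (-17 - 896) - 1999 = -913 - 1999 = -2912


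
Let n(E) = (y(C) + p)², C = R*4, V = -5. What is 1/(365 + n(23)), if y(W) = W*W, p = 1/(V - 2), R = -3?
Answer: 49/1031934 ≈ 4.7484e-5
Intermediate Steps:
p = -⅐ (p = 1/(-5 - 2) = 1/(-7) = -⅐ ≈ -0.14286)
C = -12 (C = -3*4 = -12)
y(W) = W²
n(E) = 1014049/49 (n(E) = ((-12)² - ⅐)² = (144 - ⅐)² = (1007/7)² = 1014049/49)
1/(365 + n(23)) = 1/(365 + 1014049/49) = 1/(1031934/49) = 49/1031934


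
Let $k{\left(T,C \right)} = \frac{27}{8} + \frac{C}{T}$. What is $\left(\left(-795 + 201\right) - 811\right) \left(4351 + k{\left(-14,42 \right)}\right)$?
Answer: $- \frac{48909455}{8} \approx -6.1137 \cdot 10^{6}$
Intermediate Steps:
$k{\left(T,C \right)} = \frac{27}{8} + \frac{C}{T}$ ($k{\left(T,C \right)} = 27 \cdot \frac{1}{8} + \frac{C}{T} = \frac{27}{8} + \frac{C}{T}$)
$\left(\left(-795 + 201\right) - 811\right) \left(4351 + k{\left(-14,42 \right)}\right) = \left(\left(-795 + 201\right) - 811\right) \left(4351 + \left(\frac{27}{8} + \frac{42}{-14}\right)\right) = \left(-594 - 811\right) \left(4351 + \left(\frac{27}{8} + 42 \left(- \frac{1}{14}\right)\right)\right) = - 1405 \left(4351 + \left(\frac{27}{8} - 3\right)\right) = - 1405 \left(4351 + \frac{3}{8}\right) = \left(-1405\right) \frac{34811}{8} = - \frac{48909455}{8}$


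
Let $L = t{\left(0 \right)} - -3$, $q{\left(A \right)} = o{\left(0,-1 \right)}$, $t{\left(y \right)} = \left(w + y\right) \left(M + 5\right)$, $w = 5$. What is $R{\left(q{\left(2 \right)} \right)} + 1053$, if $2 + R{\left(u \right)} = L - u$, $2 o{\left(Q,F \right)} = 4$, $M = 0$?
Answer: $1077$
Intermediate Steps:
$o{\left(Q,F \right)} = 2$ ($o{\left(Q,F \right)} = \frac{1}{2} \cdot 4 = 2$)
$t{\left(y \right)} = 25 + 5 y$ ($t{\left(y \right)} = \left(5 + y\right) \left(0 + 5\right) = \left(5 + y\right) 5 = 25 + 5 y$)
$q{\left(A \right)} = 2$
$L = 28$ ($L = \left(25 + 5 \cdot 0\right) - -3 = \left(25 + 0\right) + 3 = 25 + 3 = 28$)
$R{\left(u \right)} = 26 - u$ ($R{\left(u \right)} = -2 - \left(-28 + u\right) = 26 - u$)
$R{\left(q{\left(2 \right)} \right)} + 1053 = \left(26 - 2\right) + 1053 = 24 + 1053 = 1077$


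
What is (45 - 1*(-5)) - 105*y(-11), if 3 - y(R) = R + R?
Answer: -2575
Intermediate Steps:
y(R) = 3 - 2*R (y(R) = 3 - (R + R) = 3 - 2*R)
(45 - 1*(-5)) - 105*y(-11) = (45 - 1*(-5)) - 105*(3 - 2*(-11)) = (45 + 5) - 105*(3 + 22) = 50 - 105*25 = 50 - 2625 = -2575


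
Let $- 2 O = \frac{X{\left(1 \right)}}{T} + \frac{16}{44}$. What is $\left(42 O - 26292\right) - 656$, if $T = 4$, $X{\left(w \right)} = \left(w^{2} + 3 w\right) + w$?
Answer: $- \frac{1187203}{44} \approx -26982.0$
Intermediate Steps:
$X{\left(w \right)} = w^{2} + 4 w$
$O = - \frac{71}{88}$ ($O = - \frac{\frac{1 \left(4 + 1\right)}{4} + \frac{16}{44}}{2} = - \frac{1 \cdot 5 \cdot \frac{1}{4} + 16 \cdot \frac{1}{44}}{2} = - \frac{5 \cdot \frac{1}{4} + \frac{4}{11}}{2} = - \frac{\frac{5}{4} + \frac{4}{11}}{2} = \left(- \frac{1}{2}\right) \frac{71}{44} = - \frac{71}{88} \approx -0.80682$)
$\left(42 O - 26292\right) - 656 = \left(42 \left(- \frac{71}{88}\right) - 26292\right) - 656 = \left(- \frac{1491}{44} - 26292\right) - 656 = - \frac{1158339}{44} - 656 = - \frac{1187203}{44}$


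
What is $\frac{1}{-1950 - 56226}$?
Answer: $- \frac{1}{58176} \approx -1.7189 \cdot 10^{-5}$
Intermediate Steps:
$\frac{1}{-1950 - 56226} = \frac{1}{-58176} = - \frac{1}{58176}$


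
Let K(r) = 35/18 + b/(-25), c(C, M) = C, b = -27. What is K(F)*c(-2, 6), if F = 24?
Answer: -1361/225 ≈ -6.0489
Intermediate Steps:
K(r) = 1361/450 (K(r) = 35/18 - 27/(-25) = 35*(1/18) - 27*(-1/25) = 35/18 + 27/25 = 1361/450)
K(F)*c(-2, 6) = (1361/450)*(-2) = -1361/225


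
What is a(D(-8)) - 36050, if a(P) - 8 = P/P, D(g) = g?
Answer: -36041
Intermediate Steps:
a(P) = 9 (a(P) = 8 + P/P = 8 + 1 = 9)
a(D(-8)) - 36050 = 9 - 36050 = -36041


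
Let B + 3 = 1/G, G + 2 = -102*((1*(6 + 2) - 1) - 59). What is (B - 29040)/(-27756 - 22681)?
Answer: 153985985/267416974 ≈ 0.57583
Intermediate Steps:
G = 5302 (G = -2 - 102*((1*(6 + 2) - 1) - 59) = -2 - 102*((1*8 - 1) - 59) = -2 - 102*((8 - 1) - 59) = -2 - 102*(7 - 59) = -2 - 102*(-52) = -2 + 5304 = 5302)
B = -15905/5302 (B = -3 + 1/5302 = -15905/5302 ≈ -2.9998)
(B - 29040)/(-27756 - 22681) = (-15905/5302 - 29040)/(-27756 - 22681) = -153985985/5302/(-50437) = -153985985/5302*(-1/50437) = 153985985/267416974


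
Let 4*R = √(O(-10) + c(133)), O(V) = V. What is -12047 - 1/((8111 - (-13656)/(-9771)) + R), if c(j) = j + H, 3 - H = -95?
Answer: -134472490043780870237/11162321629231171 + 42432196*√221/11162321629231171 ≈ -12047.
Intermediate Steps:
H = 98 (H = 3 - 1*(-95) = 3 + 95 = 98)
c(j) = 98 + j (c(j) = j + 98 = 98 + j)
R = √221/4 (R = √(-10 + (98 + 133))/4 = √(-10 + 231)/4 = √221/4 ≈ 3.7165)
-12047 - 1/((8111 - (-13656)/(-9771)) + R) = -12047 - 1/((8111 - (-13656)/(-9771)) + √221/4) = -12047 - 1/((8111 - (-13656)*(-1)/9771) + √221/4) = -12047 - 1/((8111 - 1*4552/3257) + √221/4) = -12047 - 1/((8111 - 4552/3257) + √221/4) = -12047 - 1/(26412975/3257 + √221/4)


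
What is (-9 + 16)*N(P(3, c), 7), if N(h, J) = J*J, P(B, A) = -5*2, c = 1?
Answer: 343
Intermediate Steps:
P(B, A) = -10
N(h, J) = J**2
(-9 + 16)*N(P(3, c), 7) = (-9 + 16)*7**2 = 7*49 = 343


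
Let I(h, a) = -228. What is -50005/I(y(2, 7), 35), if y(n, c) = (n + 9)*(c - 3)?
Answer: 50005/228 ≈ 219.32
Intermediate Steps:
y(n, c) = (-3 + c)*(9 + n) (y(n, c) = (9 + n)*(-3 + c) = (-3 + c)*(9 + n))
-50005/I(y(2, 7), 35) = -50005/(-228) = -50005*(-1/228) = 50005/228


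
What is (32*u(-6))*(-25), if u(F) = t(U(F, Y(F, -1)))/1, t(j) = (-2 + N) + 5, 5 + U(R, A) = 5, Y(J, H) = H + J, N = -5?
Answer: 1600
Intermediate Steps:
U(R, A) = 0 (U(R, A) = -5 + 5 = 0)
t(j) = -2 (t(j) = (-2 - 5) + 5 = -7 + 5 = -2)
u(F) = -2 (u(F) = -2/1 = -2*1 = -2)
(32*u(-6))*(-25) = (32*(-2))*(-25) = -64*(-25) = 1600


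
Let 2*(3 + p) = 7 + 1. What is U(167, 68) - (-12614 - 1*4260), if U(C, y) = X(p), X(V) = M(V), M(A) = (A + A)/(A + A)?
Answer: 16875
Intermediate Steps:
M(A) = 1 (M(A) = (2*A)/((2*A)) = (2*A)*(1/(2*A)) = 1)
p = 1 (p = -3 + (7 + 1)/2 = -3 + (1/2)*8 = -3 + 4 = 1)
X(V) = 1
U(C, y) = 1
U(167, 68) - (-12614 - 1*4260) = 1 - (-12614 - 1*4260) = 1 - (-12614 - 4260) = 1 - 1*(-16874) = 1 + 16874 = 16875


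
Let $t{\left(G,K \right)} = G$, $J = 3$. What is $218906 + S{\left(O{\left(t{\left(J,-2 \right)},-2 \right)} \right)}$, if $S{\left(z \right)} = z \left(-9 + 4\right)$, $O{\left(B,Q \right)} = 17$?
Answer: $218821$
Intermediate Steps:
$S{\left(z \right)} = - 5 z$ ($S{\left(z \right)} = z \left(-5\right) = - 5 z$)
$218906 + S{\left(O{\left(t{\left(J,-2 \right)},-2 \right)} \right)} = 218906 - 85 = 218821$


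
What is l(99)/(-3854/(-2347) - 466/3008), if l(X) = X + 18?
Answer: 45888544/583285 ≈ 78.673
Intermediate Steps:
l(X) = 18 + X
l(99)/(-3854/(-2347) - 466/3008) = (18 + 99)/(-3854/(-2347) - 466/3008) = 117/(-3854*(-1/2347) - 466*1/3008) = 117/(3854/2347 - 233/1504) = 117/(5249565/3529888) = 117*(3529888/5249565) = 45888544/583285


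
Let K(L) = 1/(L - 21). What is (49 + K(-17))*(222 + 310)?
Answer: 26054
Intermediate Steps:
K(L) = 1/(-21 + L)
(49 + K(-17))*(222 + 310) = (49 + 1/(-21 - 17))*(222 + 310) = (49 + 1/(-38))*532 = (49 - 1/38)*532 = (1861/38)*532 = 26054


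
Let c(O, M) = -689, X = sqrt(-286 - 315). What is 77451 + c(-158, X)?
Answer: 76762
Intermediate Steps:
X = I*sqrt(601) (X = sqrt(-601) = I*sqrt(601) ≈ 24.515*I)
77451 + c(-158, X) = 77451 - 689 = 76762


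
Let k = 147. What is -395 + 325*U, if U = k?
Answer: 47380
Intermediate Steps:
U = 147
-395 + 325*U = -395 + 325*147 = -395 + 47775 = 47380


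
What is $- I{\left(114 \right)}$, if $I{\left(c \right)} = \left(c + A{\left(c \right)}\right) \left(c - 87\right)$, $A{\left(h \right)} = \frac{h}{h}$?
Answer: $-3105$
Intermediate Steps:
$A{\left(h \right)} = 1$
$I{\left(c \right)} = \left(1 + c\right) \left(-87 + c\right)$ ($I{\left(c \right)} = \left(c + 1\right) \left(c - 87\right) = \left(1 + c\right) \left(-87 + c\right)$)
$- I{\left(114 \right)} = - (-87 + 114^{2} - 9804) = - (-87 + 12996 - 9804) = \left(-1\right) 3105 = -3105$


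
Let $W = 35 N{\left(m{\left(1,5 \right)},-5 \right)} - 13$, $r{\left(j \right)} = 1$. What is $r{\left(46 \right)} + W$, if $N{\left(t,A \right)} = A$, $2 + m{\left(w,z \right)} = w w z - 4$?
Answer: $-187$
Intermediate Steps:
$m{\left(w,z \right)} = -6 + z w^{2}$ ($m{\left(w,z \right)} = -2 + \left(w w z - 4\right) = -2 + \left(w^{2} z - 4\right) = -2 + \left(z w^{2} - 4\right) = -2 + \left(-4 + z w^{2}\right) = -6 + z w^{2}$)
$W = -188$ ($W = 35 \left(-5\right) - 13 = -175 - 13 = -188$)
$r{\left(46 \right)} + W = 1 - 188 = -187$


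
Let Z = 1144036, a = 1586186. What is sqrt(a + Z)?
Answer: 3*sqrt(303358) ≈ 1652.3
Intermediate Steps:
sqrt(a + Z) = sqrt(1586186 + 1144036) = sqrt(2730222) = 3*sqrt(303358)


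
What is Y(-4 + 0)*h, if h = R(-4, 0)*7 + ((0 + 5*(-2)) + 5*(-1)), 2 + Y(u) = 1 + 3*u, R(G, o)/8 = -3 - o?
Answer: 2379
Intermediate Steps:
R(G, o) = -24 - 8*o (R(G, o) = 8*(-3 - o) = -24 - 8*o)
Y(u) = -1 + 3*u (Y(u) = -2 + (1 + 3*u) = -1 + 3*u)
h = -183 (h = (-24 - 8*0)*7 + ((0 + 5*(-2)) + 5*(-1)) = (-24 + 0)*7 + ((0 - 10) - 5) = -24*7 + (-10 - 5) = -168 - 15 = -183)
Y(-4 + 0)*h = (-1 + 3*(-4 + 0))*(-183) = (-1 + 3*(-4))*(-183) = (-1 - 12)*(-183) = -13*(-183) = 2379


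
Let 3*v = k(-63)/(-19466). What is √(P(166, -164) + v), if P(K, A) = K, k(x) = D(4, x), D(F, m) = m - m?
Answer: √166 ≈ 12.884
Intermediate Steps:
D(F, m) = 0
k(x) = 0
v = 0 (v = (0/(-19466))/3 = (0*(-1/19466))/3 = (⅓)*0 = 0)
√(P(166, -164) + v) = √(166 + 0) = √166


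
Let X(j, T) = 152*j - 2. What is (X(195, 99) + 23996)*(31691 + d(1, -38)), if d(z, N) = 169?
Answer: 1708779240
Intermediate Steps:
X(j, T) = -2 + 152*j
(X(195, 99) + 23996)*(31691 + d(1, -38)) = ((-2 + 152*195) + 23996)*(31691 + 169) = ((-2 + 29640) + 23996)*31860 = (29638 + 23996)*31860 = 53634*31860 = 1708779240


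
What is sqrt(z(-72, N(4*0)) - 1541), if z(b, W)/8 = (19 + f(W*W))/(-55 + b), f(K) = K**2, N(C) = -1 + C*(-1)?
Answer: 3*I*sqrt(2763901)/127 ≈ 39.272*I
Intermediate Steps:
N(C) = -1 - C
z(b, W) = 8*(19 + W**4)/(-55 + b) (z(b, W) = 8*((19 + (W*W)**2)/(-55 + b)) = 8*((19 + (W**2)**2)/(-55 + b)) = 8*((19 + W**4)/(-55 + b)) = 8*(19 + W**4)/(-55 + b))
sqrt(z(-72, N(4*0)) - 1541) = sqrt(8*(19 + (-1 - 4*0)**4)/(-55 - 72) - 1541) = sqrt(8*(19 + (-1 - 1*0)**4)/(-127) - 1541) = sqrt(8*(-1/127)*(19 + (-1 + 0)**4) - 1541) = sqrt(8*(-1/127)*(19 + (-1)**4) - 1541) = sqrt(8*(-1/127)*(19 + 1) - 1541) = sqrt(8*(-1/127)*20 - 1541) = sqrt(-160/127 - 1541) = sqrt(-195867/127) = 3*I*sqrt(2763901)/127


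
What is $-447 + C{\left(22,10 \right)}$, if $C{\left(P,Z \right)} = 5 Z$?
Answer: $-397$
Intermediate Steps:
$-447 + C{\left(22,10 \right)} = -447 + 5 \cdot 10 = -447 + 50 = -397$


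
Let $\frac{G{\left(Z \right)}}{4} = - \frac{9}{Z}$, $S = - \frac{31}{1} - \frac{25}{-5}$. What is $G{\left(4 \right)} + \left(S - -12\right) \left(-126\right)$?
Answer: $1755$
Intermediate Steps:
$S = -26$ ($S = \left(-31\right) 1 - -5 = -31 + 5 = -26$)
$G{\left(Z \right)} = - \frac{36}{Z}$ ($G{\left(Z \right)} = 4 \left(- \frac{9}{Z}\right) = - \frac{36}{Z}$)
$G{\left(4 \right)} + \left(S - -12\right) \left(-126\right) = - \frac{36}{4} + \left(-26 - -12\right) \left(-126\right) = \left(-36\right) \frac{1}{4} + \left(-26 + 12\right) \left(-126\right) = -9 - -1764 = -9 + 1764 = 1755$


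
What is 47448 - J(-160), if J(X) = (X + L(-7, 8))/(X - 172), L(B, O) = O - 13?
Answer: 15752571/332 ≈ 47448.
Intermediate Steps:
L(B, O) = -13 + O
J(X) = (-5 + X)/(-172 + X) (J(X) = (X + (-13 + 8))/(X - 172) = (X - 5)/(-172 + X) = (-5 + X)/(-172 + X))
47448 - J(-160) = 47448 - (-5 - 160)/(-172 - 160) = 47448 - (-165)/(-332) = 47448 - (-1)*(-165)/332 = 47448 - 1*165/332 = 47448 - 165/332 = 15752571/332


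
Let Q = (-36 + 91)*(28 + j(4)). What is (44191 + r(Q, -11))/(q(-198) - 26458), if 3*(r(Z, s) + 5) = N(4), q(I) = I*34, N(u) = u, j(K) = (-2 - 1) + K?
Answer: -66281/49785 ≈ -1.3313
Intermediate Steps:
j(K) = -3 + K
Q = 1595 (Q = (-36 + 91)*(28 + (-3 + 4)) = 55*(28 + 1) = 55*29 = 1595)
q(I) = 34*I
r(Z, s) = -11/3 (r(Z, s) = -5 + (⅓)*4 = -5 + 4/3 = -11/3)
(44191 + r(Q, -11))/(q(-198) - 26458) = (44191 - 11/3)/(34*(-198) - 26458) = 132562/(3*(-6732 - 26458)) = (132562/3)/(-33190) = (132562/3)*(-1/33190) = -66281/49785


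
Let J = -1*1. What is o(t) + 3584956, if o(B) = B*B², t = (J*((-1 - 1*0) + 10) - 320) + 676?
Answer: 45366879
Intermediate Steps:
J = -1
t = 347 (t = (-((-1 - 1*0) + 10) - 320) + 676 = (-((-1 + 0) + 10) - 320) + 676 = (-(-1 + 10) - 320) + 676 = (-1*9 - 320) + 676 = (-9 - 320) + 676 = -329 + 676 = 347)
o(B) = B³
o(t) + 3584956 = 347³ + 3584956 = 41781923 + 3584956 = 45366879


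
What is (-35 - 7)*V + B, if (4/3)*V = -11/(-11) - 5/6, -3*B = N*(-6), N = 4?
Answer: 11/4 ≈ 2.7500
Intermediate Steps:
B = 8 (B = -4*(-6)/3 = -⅓*(-24) = 8)
V = ⅛ (V = 3*(-11/(-11) - 5/6)/4 = 3*(-11*(-1/11) - 5*⅙)/4 = 3*(1 - ⅚)/4 = (¾)*(⅙) = ⅛ ≈ 0.12500)
(-35 - 7)*V + B = (-35 - 7)*(⅛) + 8 = -42*⅛ + 8 = -21/4 + 8 = 11/4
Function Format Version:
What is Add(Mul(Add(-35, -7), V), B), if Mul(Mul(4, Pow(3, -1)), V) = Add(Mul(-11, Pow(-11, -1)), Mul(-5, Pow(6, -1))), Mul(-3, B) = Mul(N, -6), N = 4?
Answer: Rational(11, 4) ≈ 2.7500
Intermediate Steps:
B = 8 (B = Mul(Rational(-1, 3), Mul(4, -6)) = Mul(Rational(-1, 3), -24) = 8)
V = Rational(1, 8) (V = Mul(Rational(3, 4), Add(Mul(-11, Pow(-11, -1)), Mul(-5, Pow(6, -1)))) = Mul(Rational(3, 4), Add(Mul(-11, Rational(-1, 11)), Mul(-5, Rational(1, 6)))) = Mul(Rational(3, 4), Add(1, Rational(-5, 6))) = Mul(Rational(3, 4), Rational(1, 6)) = Rational(1, 8) ≈ 0.12500)
Add(Mul(Add(-35, -7), V), B) = Add(Mul(Add(-35, -7), Rational(1, 8)), 8) = Add(Mul(-42, Rational(1, 8)), 8) = Add(Rational(-21, 4), 8) = Rational(11, 4)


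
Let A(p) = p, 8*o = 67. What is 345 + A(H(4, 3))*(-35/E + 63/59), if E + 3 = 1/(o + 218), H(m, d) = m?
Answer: 3621481/9145 ≈ 396.01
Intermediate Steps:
o = 67/8 (o = (1/8)*67 = 67/8 ≈ 8.3750)
E = -5425/1811 (E = -3 + 1/(67/8 + 218) = -3 + 1/(1811/8) = -3 + 8/1811 = -5425/1811 ≈ -2.9956)
345 + A(H(4, 3))*(-35/E + 63/59) = 345 + 4*(-35/(-5425/1811) + 63/59) = 345 + 4*(-35*(-1811/5425) + 63*(1/59)) = 345 + 4*(1811/155 + 63/59) = 345 + 4*(116614/9145) = 345 + 466456/9145 = 3621481/9145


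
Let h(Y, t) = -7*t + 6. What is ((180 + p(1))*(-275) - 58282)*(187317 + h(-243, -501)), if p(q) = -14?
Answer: -19833343560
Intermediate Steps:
h(Y, t) = 6 - 7*t
((180 + p(1))*(-275) - 58282)*(187317 + h(-243, -501)) = ((180 - 14)*(-275) - 58282)*(187317 + (6 - 7*(-501))) = (166*(-275) - 58282)*(187317 + (6 + 3507)) = (-45650 - 58282)*(187317 + 3513) = -103932*190830 = -19833343560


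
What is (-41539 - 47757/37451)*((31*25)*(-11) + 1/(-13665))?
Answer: 181232806231254596/511767915 ≈ 3.5413e+8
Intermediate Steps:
(-41539 - 47757/37451)*((31*25)*(-11) + 1/(-13665)) = (-41539 - 47757*1/37451)*(775*(-11) - 1/13665) = (-41539 - 47757/37451)*(-8525 - 1/13665) = -1555724846/37451*(-116494126/13665) = 181232806231254596/511767915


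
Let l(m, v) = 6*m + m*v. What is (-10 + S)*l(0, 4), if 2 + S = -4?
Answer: 0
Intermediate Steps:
S = -6 (S = -2 - 4 = -6)
(-10 + S)*l(0, 4) = (-10 - 6)*(0*(6 + 4)) = -0*10 = -16*0 = 0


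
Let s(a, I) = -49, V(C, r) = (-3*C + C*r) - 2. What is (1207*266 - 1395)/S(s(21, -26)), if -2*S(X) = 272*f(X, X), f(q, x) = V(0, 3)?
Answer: 319667/272 ≈ 1175.2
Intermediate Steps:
V(C, r) = -2 - 3*C + C*r
f(q, x) = -2 (f(q, x) = -2 - 3*0 + 0*3 = -2 + 0 + 0 = -2)
S(X) = 272 (S(X) = -136*(-2) = -½*(-544) = 272)
(1207*266 - 1395)/S(s(21, -26)) = (1207*266 - 1395)/272 = (321062 - 1395)*(1/272) = 319667*(1/272) = 319667/272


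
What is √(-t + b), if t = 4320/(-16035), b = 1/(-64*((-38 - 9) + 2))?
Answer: √4439070605/128280 ≈ 0.51938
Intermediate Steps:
b = 1/2880 (b = 1/(-64*(-47 + 2)) = 1/(-64*(-45)) = 1/2880 ≈ 0.00034722)
t = -288/1069 (t = 4320*(-1/16035) = -288/1069 ≈ -0.26941)
√(-t + b) = √(-1*(-288/1069) + 1/2880) = √(288/1069 + 1/2880) = √(830509/3078720) = √4439070605/128280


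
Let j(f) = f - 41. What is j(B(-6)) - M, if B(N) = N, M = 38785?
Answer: -38832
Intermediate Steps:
j(f) = -41 + f
j(B(-6)) - M = (-41 - 6) - 1*38785 = -47 - 38785 = -38832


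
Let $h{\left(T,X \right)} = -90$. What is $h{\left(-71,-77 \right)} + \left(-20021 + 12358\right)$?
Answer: $-7753$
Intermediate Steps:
$h{\left(-71,-77 \right)} + \left(-20021 + 12358\right) = -90 + \left(-20021 + 12358\right) = -90 - 7663 = -7753$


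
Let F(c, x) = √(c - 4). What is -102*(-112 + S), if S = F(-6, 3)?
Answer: 11424 - 102*I*√10 ≈ 11424.0 - 322.55*I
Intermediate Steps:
F(c, x) = √(-4 + c)
S = I*√10 (S = √(-4 - 6) = √(-10) = I*√10 ≈ 3.1623*I)
-102*(-112 + S) = -102*(-112 + I*√10) = 11424 - 102*I*√10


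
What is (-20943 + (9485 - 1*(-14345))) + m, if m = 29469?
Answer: 32356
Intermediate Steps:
(-20943 + (9485 - 1*(-14345))) + m = (-20943 + (9485 - 1*(-14345))) + 29469 = (-20943 + (9485 + 14345)) + 29469 = (-20943 + 23830) + 29469 = 2887 + 29469 = 32356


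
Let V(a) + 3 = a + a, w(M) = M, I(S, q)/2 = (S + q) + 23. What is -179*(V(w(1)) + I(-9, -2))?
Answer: -4117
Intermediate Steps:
I(S, q) = 46 + 2*S + 2*q (I(S, q) = 2*((S + q) + 23) = 2*(23 + S + q) = 46 + 2*S + 2*q)
V(a) = -3 + 2*a (V(a) = -3 + (a + a) = -3 + 2*a)
-179*(V(w(1)) + I(-9, -2)) = -179*((-3 + 2*1) + (46 + 2*(-9) + 2*(-2))) = -179*((-3 + 2) + (46 - 18 - 4)) = -179*(-1 + 24) = -179*23 = -4117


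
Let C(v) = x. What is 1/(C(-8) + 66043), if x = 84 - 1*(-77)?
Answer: 1/66204 ≈ 1.5105e-5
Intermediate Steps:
x = 161 (x = 84 + 77 = 161)
C(v) = 161
1/(C(-8) + 66043) = 1/(161 + 66043) = 1/66204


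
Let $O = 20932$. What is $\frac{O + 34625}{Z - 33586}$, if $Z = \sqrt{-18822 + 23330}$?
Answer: $- \frac{133281243}{80572492} - \frac{55557 \sqrt{23}}{80572492} \approx -1.6575$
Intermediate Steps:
$Z = 14 \sqrt{23}$ ($Z = \sqrt{4508} = 14 \sqrt{23} \approx 67.142$)
$\frac{O + 34625}{Z - 33586} = \frac{20932 + 34625}{14 \sqrt{23} - 33586} = \frac{55557}{-33586 + 14 \sqrt{23}}$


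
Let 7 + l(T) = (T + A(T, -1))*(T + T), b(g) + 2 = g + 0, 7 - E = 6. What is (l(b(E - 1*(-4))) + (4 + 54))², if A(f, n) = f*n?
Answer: 2601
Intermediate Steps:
E = 1 (E = 7 - 1*6 = 7 - 6 = 1)
b(g) = -2 + g (b(g) = -2 + (g + 0) = -2 + g)
l(T) = -7 (l(T) = -7 + (T + T*(-1))*(T + T) = -7 + (T - T)*(2*T) = -7 + 0*(2*T) = -7 + 0 = -7)
(l(b(E - 1*(-4))) + (4 + 54))² = (-7 + (4 + 54))² = (-7 + 58)² = 51² = 2601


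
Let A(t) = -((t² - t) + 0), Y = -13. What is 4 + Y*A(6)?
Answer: 394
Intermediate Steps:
A(t) = t - t² (A(t) = -(t² - t) = t - t²)
4 + Y*A(6) = 4 - 78*(1 - 1*6) = 4 - 78*(1 - 6) = 4 - 78*(-5) = 4 - 13*(-30) = 4 + 390 = 394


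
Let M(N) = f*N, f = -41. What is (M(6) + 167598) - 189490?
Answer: -22138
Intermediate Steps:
M(N) = -41*N
(M(6) + 167598) - 189490 = (-41*6 + 167598) - 189490 = (-246 + 167598) - 189490 = 167352 - 189490 = -22138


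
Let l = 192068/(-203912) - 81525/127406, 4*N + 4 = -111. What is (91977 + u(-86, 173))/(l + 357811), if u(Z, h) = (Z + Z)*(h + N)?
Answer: 109059164866322/580984372007199 ≈ 0.18771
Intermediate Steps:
N = -115/4 (N = -1 + (1/4)*(-111) = -1 - 111/4 = -115/4 ≈ -28.750)
u(Z, h) = 2*Z*(-115/4 + h) (u(Z, h) = (Z + Z)*(h - 115/4) = (2*Z)*(-115/4 + h) = 2*Z*(-115/4 + h))
l = -2568408838/1623725767 (l = 192068*(-1/203912) - 81525*1/127406 = -48017/50978 - 81525/127406 = -2568408838/1623725767 ≈ -1.5818)
(91977 + u(-86, 173))/(l + 357811) = (91977 + (1/2)*(-86)*(-115 + 4*173))/(-2568408838/1623725767 + 357811) = (91977 + (1/2)*(-86)*(-115 + 692))/(580984372007199/1623725767) = (91977 + (1/2)*(-86)*577)*(1623725767/580984372007199) = (91977 - 24811)*(1623725767/580984372007199) = 67166*(1623725767/580984372007199) = 109059164866322/580984372007199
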